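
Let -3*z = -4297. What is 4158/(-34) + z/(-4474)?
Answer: -27977387/228174 ≈ -122.61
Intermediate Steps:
z = 4297/3 (z = -1/3*(-4297) = 4297/3 ≈ 1432.3)
4158/(-34) + z/(-4474) = 4158/(-34) + (4297/3)/(-4474) = 4158*(-1/34) + (4297/3)*(-1/4474) = -2079/17 - 4297/13422 = -27977387/228174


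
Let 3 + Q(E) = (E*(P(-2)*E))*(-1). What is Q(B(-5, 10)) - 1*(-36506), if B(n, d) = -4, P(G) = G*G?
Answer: 36439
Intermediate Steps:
P(G) = G**2
Q(E) = -3 - 4*E**2 (Q(E) = -3 + (E*((-2)**2*E))*(-1) = -3 + (E*(4*E))*(-1) = -3 + (4*E**2)*(-1) = -3 - 4*E**2)
Q(B(-5, 10)) - 1*(-36506) = (-3 - 4*(-4)**2) - 1*(-36506) = (-3 - 4*16) + 36506 = (-3 - 64) + 36506 = -67 + 36506 = 36439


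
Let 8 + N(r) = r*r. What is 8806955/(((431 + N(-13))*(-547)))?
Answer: -8806955/323824 ≈ -27.197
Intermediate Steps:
N(r) = -8 + r² (N(r) = -8 + r*r = -8 + r²)
8806955/(((431 + N(-13))*(-547))) = 8806955/(((431 + (-8 + (-13)²))*(-547))) = 8806955/(((431 + (-8 + 169))*(-547))) = 8806955/(((431 + 161)*(-547))) = 8806955/((592*(-547))) = 8806955/(-323824) = 8806955*(-1/323824) = -8806955/323824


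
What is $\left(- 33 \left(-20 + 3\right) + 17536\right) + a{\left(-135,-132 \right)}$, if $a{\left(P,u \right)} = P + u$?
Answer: $17830$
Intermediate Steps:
$\left(- 33 \left(-20 + 3\right) + 17536\right) + a{\left(-135,-132 \right)} = \left(- 33 \left(-20 + 3\right) + 17536\right) - 267 = \left(\left(-33\right) \left(-17\right) + 17536\right) - 267 = \left(561 + 17536\right) - 267 = 18097 - 267 = 17830$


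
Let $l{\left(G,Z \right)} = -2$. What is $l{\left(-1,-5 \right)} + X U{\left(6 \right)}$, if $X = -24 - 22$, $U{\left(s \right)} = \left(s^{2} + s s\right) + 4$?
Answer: $-3498$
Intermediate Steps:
$U{\left(s \right)} = 4 + 2 s^{2}$ ($U{\left(s \right)} = \left(s^{2} + s^{2}\right) + 4 = 2 s^{2} + 4 = 4 + 2 s^{2}$)
$X = -46$
$l{\left(-1,-5 \right)} + X U{\left(6 \right)} = -2 - 46 \left(4 + 2 \cdot 6^{2}\right) = -2 - 46 \left(4 + 2 \cdot 36\right) = -2 - 46 \left(4 + 72\right) = -2 - 3496 = -3498$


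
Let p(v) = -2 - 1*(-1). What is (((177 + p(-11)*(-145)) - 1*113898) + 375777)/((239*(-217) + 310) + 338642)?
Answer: 262201/287089 ≈ 0.91331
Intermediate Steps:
p(v) = -1 (p(v) = -2 + 1 = -1)
(((177 + p(-11)*(-145)) - 1*113898) + 375777)/((239*(-217) + 310) + 338642) = (((177 - 1*(-145)) - 1*113898) + 375777)/((239*(-217) + 310) + 338642) = (((177 + 145) - 113898) + 375777)/((-51863 + 310) + 338642) = ((322 - 113898) + 375777)/(-51553 + 338642) = (-113576 + 375777)/287089 = 262201*(1/287089) = 262201/287089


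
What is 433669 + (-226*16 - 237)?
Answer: 429816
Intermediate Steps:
433669 + (-226*16 - 237) = 433669 + (-3616 - 237) = 433669 - 3853 = 429816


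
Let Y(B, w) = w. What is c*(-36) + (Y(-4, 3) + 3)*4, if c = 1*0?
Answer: 24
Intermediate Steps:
c = 0
c*(-36) + (Y(-4, 3) + 3)*4 = 0*(-36) + (3 + 3)*4 = 0 + 6*4 = 0 + 24 = 24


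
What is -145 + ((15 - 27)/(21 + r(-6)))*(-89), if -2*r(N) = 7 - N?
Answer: -2069/29 ≈ -71.345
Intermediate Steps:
r(N) = -7/2 + N/2 (r(N) = -(7 - N)/2 = -7/2 + N/2)
-145 + ((15 - 27)/(21 + r(-6)))*(-89) = -145 + ((15 - 27)/(21 + (-7/2 + (½)*(-6))))*(-89) = -145 - 12/(21 + (-7/2 - 3))*(-89) = -145 - 12/(21 - 13/2)*(-89) = -145 - 12/29/2*(-89) = -145 - 12*2/29*(-89) = -145 - 24/29*(-89) = -145 + 2136/29 = -2069/29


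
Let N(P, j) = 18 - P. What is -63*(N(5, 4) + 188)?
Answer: -12663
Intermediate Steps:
-63*(N(5, 4) + 188) = -63*((18 - 1*5) + 188) = -63*((18 - 5) + 188) = -63*(13 + 188) = -63*201 = -12663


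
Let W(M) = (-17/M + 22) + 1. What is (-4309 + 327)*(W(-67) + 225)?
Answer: -66232606/67 ≈ -9.8855e+5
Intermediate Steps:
W(M) = 23 - 17/M (W(M) = (22 - 17/M) + 1 = 23 - 17/M)
(-4309 + 327)*(W(-67) + 225) = (-4309 + 327)*((23 - 17/(-67)) + 225) = -3982*((23 - 17*(-1/67)) + 225) = -3982*((23 + 17/67) + 225) = -3982*(1558/67 + 225) = -3982*16633/67 = -66232606/67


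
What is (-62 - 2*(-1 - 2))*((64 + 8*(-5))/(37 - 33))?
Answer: -336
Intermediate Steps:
(-62 - 2*(-1 - 2))*((64 + 8*(-5))/(37 - 33)) = (-62 - 2*(-3))*((64 - 40)/4) = (-62 + 6)*(24*(1/4)) = -56*6 = -336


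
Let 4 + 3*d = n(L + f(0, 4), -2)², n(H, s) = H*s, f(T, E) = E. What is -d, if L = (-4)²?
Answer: -532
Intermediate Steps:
L = 16
d = 532 (d = -4/3 + ((16 + 4)*(-2))²/3 = -4/3 + (20*(-2))²/3 = -4/3 + (⅓)*(-40)² = -4/3 + (⅓)*1600 = -4/3 + 1600/3 = 532)
-d = -1*532 = -532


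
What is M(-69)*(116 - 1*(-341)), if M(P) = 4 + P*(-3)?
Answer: 96427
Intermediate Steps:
M(P) = 4 - 3*P
M(-69)*(116 - 1*(-341)) = (4 - 3*(-69))*(116 - 1*(-341)) = (4 + 207)*(116 + 341) = 211*457 = 96427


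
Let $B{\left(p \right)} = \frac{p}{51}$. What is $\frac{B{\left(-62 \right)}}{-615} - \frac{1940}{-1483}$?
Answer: $\frac{60940046}{46514295} \approx 1.3101$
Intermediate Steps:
$B{\left(p \right)} = \frac{p}{51}$ ($B{\left(p \right)} = p \frac{1}{51} = \frac{p}{51}$)
$\frac{B{\left(-62 \right)}}{-615} - \frac{1940}{-1483} = \frac{\frac{1}{51} \left(-62\right)}{-615} - \frac{1940}{-1483} = \left(- \frac{62}{51}\right) \left(- \frac{1}{615}\right) - - \frac{1940}{1483} = \frac{62}{31365} + \frac{1940}{1483} = \frac{60940046}{46514295}$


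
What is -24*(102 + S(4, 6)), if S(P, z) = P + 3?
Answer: -2616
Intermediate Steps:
S(P, z) = 3 + P
-24*(102 + S(4, 6)) = -24*(102 + (3 + 4)) = -24*(102 + 7) = -24*109 = -2616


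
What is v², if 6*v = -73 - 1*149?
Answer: 1369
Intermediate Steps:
v = -37 (v = (-73 - 1*149)/6 = (-73 - 149)/6 = (⅙)*(-222) = -37)
v² = (-37)² = 1369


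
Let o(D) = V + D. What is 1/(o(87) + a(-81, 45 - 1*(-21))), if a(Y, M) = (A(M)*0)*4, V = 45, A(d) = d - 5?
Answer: 1/132 ≈ 0.0075758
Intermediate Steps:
A(d) = -5 + d
a(Y, M) = 0 (a(Y, M) = ((-5 + M)*0)*4 = 0*4 = 0)
o(D) = 45 + D
1/(o(87) + a(-81, 45 - 1*(-21))) = 1/((45 + 87) + 0) = 1/(132 + 0) = 1/132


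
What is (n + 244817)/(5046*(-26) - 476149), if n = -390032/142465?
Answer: -34877463873/86525405425 ≈ -0.40309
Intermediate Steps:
n = -390032/142465 (n = -390032*1/142465 = -390032/142465 ≈ -2.7377)
(n + 244817)/(5046*(-26) - 476149) = (-390032/142465 + 244817)/(5046*(-26) - 476149) = 34877463873/(142465*(-131196 - 476149)) = (34877463873/142465)/(-607345) = (34877463873/142465)*(-1/607345) = -34877463873/86525405425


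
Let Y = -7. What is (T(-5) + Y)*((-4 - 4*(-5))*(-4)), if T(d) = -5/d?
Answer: 384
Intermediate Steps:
(T(-5) + Y)*((-4 - 4*(-5))*(-4)) = (-5/(-5) - 7)*((-4 - 4*(-5))*(-4)) = (-5*(-⅕) - 7)*((-4 + 20)*(-4)) = (1 - 7)*(16*(-4)) = -6*(-64) = 384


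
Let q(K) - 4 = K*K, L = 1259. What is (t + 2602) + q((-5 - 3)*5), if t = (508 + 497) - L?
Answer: 3952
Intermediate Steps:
q(K) = 4 + K² (q(K) = 4 + K*K = 4 + K²)
t = -254 (t = (508 + 497) - 1*1259 = 1005 - 1259 = -254)
(t + 2602) + q((-5 - 3)*5) = (-254 + 2602) + (4 + ((-5 - 3)*5)²) = 2348 + (4 + (-8*5)²) = 2348 + (4 + (-40)²) = 2348 + (4 + 1600) = 2348 + 1604 = 3952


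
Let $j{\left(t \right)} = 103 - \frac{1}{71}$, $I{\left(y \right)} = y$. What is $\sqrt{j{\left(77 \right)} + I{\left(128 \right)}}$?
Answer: $\frac{20 \sqrt{2911}}{71} \approx 15.198$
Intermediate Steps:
$j{\left(t \right)} = \frac{7312}{71}$ ($j{\left(t \right)} = 103 - \frac{1}{71} = \frac{7312}{71}$)
$\sqrt{j{\left(77 \right)} + I{\left(128 \right)}} = \sqrt{\frac{7312}{71} + 128} = \sqrt{\frac{16400}{71}} = \frac{20 \sqrt{2911}}{71}$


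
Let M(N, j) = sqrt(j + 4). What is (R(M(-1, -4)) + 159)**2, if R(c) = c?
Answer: 25281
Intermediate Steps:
M(N, j) = sqrt(4 + j)
(R(M(-1, -4)) + 159)**2 = (sqrt(4 - 4) + 159)**2 = (sqrt(0) + 159)**2 = (0 + 159)**2 = 159**2 = 25281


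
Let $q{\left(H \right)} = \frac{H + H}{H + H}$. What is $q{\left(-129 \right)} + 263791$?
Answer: $263792$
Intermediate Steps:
$q{\left(H \right)} = 1$ ($q{\left(H \right)} = \frac{2 H}{2 H} = 2 H \frac{1}{2 H} = 1$)
$q{\left(-129 \right)} + 263791 = 1 + 263791 = 263792$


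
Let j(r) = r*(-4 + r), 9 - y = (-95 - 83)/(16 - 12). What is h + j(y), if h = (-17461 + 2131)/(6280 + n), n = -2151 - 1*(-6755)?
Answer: 9602741/3628 ≈ 2646.8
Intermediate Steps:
n = 4604 (n = -2151 + 6755 = 4604)
h = -2555/1814 (h = (-17461 + 2131)/(6280 + 4604) = -15330/10884 = -15330*1/10884 = -2555/1814 ≈ -1.4085)
y = 107/2 (y = 9 - (-95 - 83)/(16 - 12) = 9 - (-178)/4 = 9 - 1*(-89/2) = 9 + 89/2 = 107/2 ≈ 53.500)
h + j(y) = -2555/1814 + 107*(-4 + 107/2)/2 = -2555/1814 + (107/2)*(99/2) = -2555/1814 + 10593/4 = 9602741/3628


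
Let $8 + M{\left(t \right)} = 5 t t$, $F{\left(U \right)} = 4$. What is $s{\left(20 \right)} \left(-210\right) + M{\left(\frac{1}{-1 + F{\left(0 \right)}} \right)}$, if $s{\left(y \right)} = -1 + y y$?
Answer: $- \frac{754177}{9} \approx -83798.0$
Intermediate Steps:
$s{\left(y \right)} = -1 + y^{2}$
$M{\left(t \right)} = -8 + 5 t^{2}$ ($M{\left(t \right)} = -8 + 5 t t = -8 + 5 t^{2}$)
$s{\left(20 \right)} \left(-210\right) + M{\left(\frac{1}{-1 + F{\left(0 \right)}} \right)} = \left(-1 + 20^{2}\right) \left(-210\right) - \left(8 - 5 \left(\frac{1}{-1 + 4}\right)^{2}\right) = \left(-1 + 400\right) \left(-210\right) - \left(8 - 5 \left(\frac{1}{3}\right)^{2}\right) = 399 \left(-210\right) - \left(8 - \frac{5}{9}\right) = -83790 + \left(-8 + 5 \cdot \frac{1}{9}\right) = -83790 + \left(-8 + \frac{5}{9}\right) = -83790 - \frac{67}{9} = - \frac{754177}{9}$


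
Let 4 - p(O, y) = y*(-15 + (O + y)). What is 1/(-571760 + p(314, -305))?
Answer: -1/573586 ≈ -1.7434e-6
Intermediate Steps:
p(O, y) = 4 - y*(-15 + O + y) (p(O, y) = 4 - y*(-15 + (O + y)) = 4 - y*(-15 + O + y))
1/(-571760 + p(314, -305)) = 1/(-571760 + (4 - 1*(-305)² + 15*(-305) - 1*314*(-305))) = 1/(-571760 + (4 - 1*93025 - 4575 + 95770)) = 1/(-571760 + (4 - 93025 - 4575 + 95770)) = 1/(-571760 - 1826) = 1/(-573586) = -1/573586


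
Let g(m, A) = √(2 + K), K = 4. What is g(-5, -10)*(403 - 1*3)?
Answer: 400*√6 ≈ 979.80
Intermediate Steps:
g(m, A) = √6 (g(m, A) = √(2 + 4) = √6)
g(-5, -10)*(403 - 1*3) = √6*(403 - 1*3) = √6*(403 - 3) = √6*400 = 400*√6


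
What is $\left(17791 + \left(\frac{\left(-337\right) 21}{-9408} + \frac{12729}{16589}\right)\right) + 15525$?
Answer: $\frac{247611540637}{7431872} \approx 33318.0$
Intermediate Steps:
$\left(17791 + \left(\frac{\left(-337\right) 21}{-9408} + \frac{12729}{16589}\right)\right) + 15525 = \left(17791 + \left(\left(-7077\right) \left(- \frac{1}{9408}\right) + 12729 \cdot \frac{1}{16589}\right)\right) + 15525 = \left(17791 + \left(\frac{337}{448} + \frac{12729}{16589}\right)\right) + 15525 = \left(17791 + \frac{11293085}{7431872}\right) + 15525 = \frac{132231727837}{7431872} + 15525 = \frac{247611540637}{7431872}$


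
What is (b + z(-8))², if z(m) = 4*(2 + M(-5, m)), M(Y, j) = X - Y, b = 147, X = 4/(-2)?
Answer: 27889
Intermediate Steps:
X = -2 (X = 4*(-½) = -2)
M(Y, j) = -2 - Y
z(m) = 20 (z(m) = 4*(2 + (-2 - 1*(-5))) = 4*(2 + (-2 + 5)) = 4*(2 + 3) = 4*5 = 20)
(b + z(-8))² = (147 + 20)² = 167² = 27889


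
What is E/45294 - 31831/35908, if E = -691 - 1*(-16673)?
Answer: -433935829/813208476 ≈ -0.53361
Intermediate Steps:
E = 15982 (E = -691 + 16673 = 15982)
E/45294 - 31831/35908 = 15982/45294 - 31831/35908 = 15982*(1/45294) - 31831*1/35908 = 7991/22647 - 31831/35908 = -433935829/813208476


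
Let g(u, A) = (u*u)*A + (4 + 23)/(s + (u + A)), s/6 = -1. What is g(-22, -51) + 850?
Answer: -1882913/79 ≈ -23834.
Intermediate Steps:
s = -6 (s = 6*(-1) = -6)
g(u, A) = 27/(-6 + A + u) + A*u² (g(u, A) = (u*u)*A + (4 + 23)/(-6 + (u + A)) = u²*A + 27/(-6 + (A + u)) = A*u² + 27/(-6 + A + u) = 27/(-6 + A + u) + A*u²)
g(-22, -51) + 850 = (27 - 51*(-22)³ + (-51)²*(-22)² - 6*(-51)*(-22)²)/(-6 - 51 - 22) + 850 = (27 - 51*(-10648) + 2601*484 - 6*(-51)*484)/(-79) + 850 = -(27 + 543048 + 1258884 + 148104)/79 + 850 = -1/79*1950063 + 850 = -1950063/79 + 850 = -1882913/79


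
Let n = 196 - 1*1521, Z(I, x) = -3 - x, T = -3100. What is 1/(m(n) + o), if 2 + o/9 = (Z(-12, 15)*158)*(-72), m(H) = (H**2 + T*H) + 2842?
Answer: 1/7708861 ≈ 1.2972e-7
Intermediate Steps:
n = -1325 (n = 196 - 1521 = -1325)
m(H) = 2842 + H**2 - 3100*H (m(H) = (H**2 - 3100*H) + 2842 = 2842 + H**2 - 3100*H)
o = 1842894 (o = -18 + 9*(((-3 - 1*15)*158)*(-72)) = -18 + 9*(((-3 - 15)*158)*(-72)) = -18 + 9*(-18*158*(-72)) = -18 + 9*(-2844*(-72)) = -18 + 9*204768 = -18 + 1842912 = 1842894)
1/(m(n) + o) = 1/((2842 + (-1325)**2 - 3100*(-1325)) + 1842894) = 1/((2842 + 1755625 + 4107500) + 1842894) = 1/(5865967 + 1842894) = 1/7708861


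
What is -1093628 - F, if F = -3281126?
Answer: 2187498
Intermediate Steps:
-1093628 - F = -1093628 - 1*(-3281126) = -1093628 + 3281126 = 2187498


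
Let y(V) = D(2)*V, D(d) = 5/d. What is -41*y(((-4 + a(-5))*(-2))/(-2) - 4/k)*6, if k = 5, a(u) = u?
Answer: 6027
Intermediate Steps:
y(V) = 5*V/2 (y(V) = (5/2)*V = (5*(½))*V = 5*V/2)
-41*y(((-4 + a(-5))*(-2))/(-2) - 4/k)*6 = -205*(((-4 - 5)*(-2))/(-2) - 4/5)/2*6 = -205*(-9*(-2)*(-½) - 4*⅕)/2*6 = -205*(18*(-½) - ⅘)/2*6 = -205*(-9 - ⅘)/2*6 = -205*(-49)/(2*5)*6 = -41*(-49/2)*6 = (2009/2)*6 = 6027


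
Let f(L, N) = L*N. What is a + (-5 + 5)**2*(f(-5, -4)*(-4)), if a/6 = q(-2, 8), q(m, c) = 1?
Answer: 6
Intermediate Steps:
a = 6 (a = 6*1 = 6)
a + (-5 + 5)**2*(f(-5, -4)*(-4)) = 6 + (-5 + 5)**2*(-5*(-4)*(-4)) = 6 + 0**2*(20*(-4)) = 6 + 0*(-80) = 6 + 0 = 6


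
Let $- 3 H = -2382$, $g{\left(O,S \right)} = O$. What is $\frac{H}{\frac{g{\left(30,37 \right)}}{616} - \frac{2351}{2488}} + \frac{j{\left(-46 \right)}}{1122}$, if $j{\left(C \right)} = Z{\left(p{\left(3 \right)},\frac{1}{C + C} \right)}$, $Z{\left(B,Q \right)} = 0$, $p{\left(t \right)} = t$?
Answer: $- \frac{152111344}{171697} \approx -885.93$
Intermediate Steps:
$j{\left(C \right)} = 0$
$H = 794$ ($H = \left(- \frac{1}{3}\right) \left(-2382\right) = 794$)
$\frac{H}{\frac{g{\left(30,37 \right)}}{616} - \frac{2351}{2488}} + \frac{j{\left(-46 \right)}}{1122} = \frac{794}{\frac{30}{616} - \frac{2351}{2488}} + \frac{0}{1122} = \frac{794}{30 \cdot \frac{1}{616} - \frac{2351}{2488}} + 0 \cdot \frac{1}{1122} = \frac{794}{\frac{15}{308} - \frac{2351}{2488}} + 0 = \frac{794}{- \frac{171697}{191576}} + 0 = 794 \left(- \frac{191576}{171697}\right) + 0 = - \frac{152111344}{171697} + 0 = - \frac{152111344}{171697}$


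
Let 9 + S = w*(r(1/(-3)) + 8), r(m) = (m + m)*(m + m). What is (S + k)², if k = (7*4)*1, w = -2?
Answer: 361/81 ≈ 4.4568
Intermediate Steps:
r(m) = 4*m² (r(m) = (2*m)*(2*m) = 4*m²)
k = 28 (k = 28*1 = 28)
S = -233/9 (S = -9 - 2*(4*(1/(-3))² + 8) = -9 - 2*(4*(-⅓)² + 8) = -9 - 2*(4*(⅑) + 8) = -9 - 2*(4/9 + 8) = -9 - 2*76/9 = -9 - 152/9 = -233/9 ≈ -25.889)
(S + k)² = (-233/9 + 28)² = (19/9)² = 361/81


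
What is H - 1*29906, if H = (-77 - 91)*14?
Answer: -32258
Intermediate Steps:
H = -2352 (H = -168*14 = -2352)
H - 1*29906 = -2352 - 1*29906 = -2352 - 29906 = -32258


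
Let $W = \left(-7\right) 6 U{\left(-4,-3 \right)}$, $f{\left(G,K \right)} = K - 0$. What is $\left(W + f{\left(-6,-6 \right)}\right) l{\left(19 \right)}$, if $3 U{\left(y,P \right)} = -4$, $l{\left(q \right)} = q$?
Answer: $950$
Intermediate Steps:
$U{\left(y,P \right)} = - \frac{4}{3}$ ($U{\left(y,P \right)} = \frac{1}{3} \left(-4\right) = - \frac{4}{3}$)
$f{\left(G,K \right)} = K$ ($f{\left(G,K \right)} = K + 0 = K$)
$W = 56$ ($W = \left(-7\right) 6 \left(- \frac{4}{3}\right) = \left(-42\right) \left(- \frac{4}{3}\right) = 56$)
$\left(W + f{\left(-6,-6 \right)}\right) l{\left(19 \right)} = \left(56 - 6\right) 19 = 50 \cdot 19 = 950$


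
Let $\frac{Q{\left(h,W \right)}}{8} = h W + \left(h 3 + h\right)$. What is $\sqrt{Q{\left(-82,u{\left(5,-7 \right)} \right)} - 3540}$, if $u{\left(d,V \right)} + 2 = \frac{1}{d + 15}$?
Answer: $\frac{2 i \sqrt{30530}}{5} \approx 69.891 i$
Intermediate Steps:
$u{\left(d,V \right)} = -2 + \frac{1}{15 + d}$ ($u{\left(d,V \right)} = -2 + \frac{1}{d + 15} = -2 + \frac{1}{15 + d}$)
$Q{\left(h,W \right)} = 32 h + 8 W h$ ($Q{\left(h,W \right)} = 8 \left(h W + \left(h 3 + h\right)\right) = 8 \left(W h + \left(3 h + h\right)\right) = 8 \left(W h + 4 h\right) = 8 \left(4 h + W h\right) = 32 h + 8 W h$)
$\sqrt{Q{\left(-82,u{\left(5,-7 \right)} \right)} - 3540} = \sqrt{8 \left(-82\right) \left(4 + \frac{-29 - 10}{15 + 5}\right) - 3540} = \sqrt{8 \left(-82\right) \left(4 + \frac{-29 - 10}{20}\right) - 3540} = \sqrt{8 \left(-82\right) \left(4 + \frac{1}{20} \left(-39\right)\right) - 3540} = \sqrt{8 \left(-82\right) \left(4 - \frac{39}{20}\right) - 3540} = \sqrt{8 \left(-82\right) \frac{41}{20} - 3540} = \sqrt{- \frac{6724}{5} - 3540} = \sqrt{- \frac{24424}{5}} = \frac{2 i \sqrt{30530}}{5}$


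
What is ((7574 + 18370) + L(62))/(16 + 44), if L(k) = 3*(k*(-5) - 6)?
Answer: 2083/5 ≈ 416.60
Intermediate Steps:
L(k) = -18 - 15*k (L(k) = 3*(-5*k - 6) = 3*(-6 - 5*k) = -18 - 15*k)
((7574 + 18370) + L(62))/(16 + 44) = ((7574 + 18370) + (-18 - 15*62))/(16 + 44) = (25944 + (-18 - 930))/60 = (25944 - 948)*(1/60) = 24996*(1/60) = 2083/5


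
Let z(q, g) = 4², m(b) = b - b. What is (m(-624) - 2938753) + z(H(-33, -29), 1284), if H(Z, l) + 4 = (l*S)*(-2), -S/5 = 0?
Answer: -2938737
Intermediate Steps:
S = 0 (S = -5*0 = 0)
m(b) = 0
H(Z, l) = -4 (H(Z, l) = -4 + (l*0)*(-2) = -4 + 0*(-2) = -4 + 0 = -4)
z(q, g) = 16
(m(-624) - 2938753) + z(H(-33, -29), 1284) = (0 - 2938753) + 16 = -2938753 + 16 = -2938737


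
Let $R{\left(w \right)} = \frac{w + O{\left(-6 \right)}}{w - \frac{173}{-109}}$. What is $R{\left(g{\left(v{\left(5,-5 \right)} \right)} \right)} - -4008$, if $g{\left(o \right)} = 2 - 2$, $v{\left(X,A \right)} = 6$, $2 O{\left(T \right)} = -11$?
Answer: $\frac{1385569}{346} \approx 4004.5$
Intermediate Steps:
$O{\left(T \right)} = - \frac{11}{2}$ ($O{\left(T \right)} = \frac{1}{2} \left(-11\right) = - \frac{11}{2}$)
$g{\left(o \right)} = 0$ ($g{\left(o \right)} = 2 - 2 = 0$)
$R{\left(w \right)} = \frac{- \frac{11}{2} + w}{\frac{173}{109} + w}$ ($R{\left(w \right)} = \frac{w - \frac{11}{2}}{w - \frac{173}{-109}} = \frac{- \frac{11}{2} + w}{w - - \frac{173}{109}} = \frac{- \frac{11}{2} + w}{w + \frac{173}{109}} = \frac{- \frac{11}{2} + w}{\frac{173}{109} + w}$)
$R{\left(g{\left(v{\left(5,-5 \right)} \right)} \right)} - -4008 = \frac{109 \left(-11 + 2 \cdot 0\right)}{2 \left(173 + 109 \cdot 0\right)} - -4008 = \frac{109 \left(-11 + 0\right)}{2 \left(173 + 0\right)} + 4008 = \frac{109}{2} \cdot \frac{1}{173} \left(-11\right) + 4008 = - \frac{1199}{346} + 4008 = \frac{1385569}{346}$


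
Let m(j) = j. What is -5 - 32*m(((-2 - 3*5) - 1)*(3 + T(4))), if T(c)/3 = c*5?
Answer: 36283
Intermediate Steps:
T(c) = 15*c (T(c) = 3*(c*5) = 3*(5*c) = 15*c)
-5 - 32*m(((-2 - 3*5) - 1)*(3 + T(4))) = -5 - 32*((-2 - 3*5) - 1)*(3 + 15*4) = -5 - 32*((-2 - 15) - 1)*(3 + 60) = -5 - 32*(-17 - 1)*63 = -5 - (-576)*63 = -5 - 32*(-1134) = -5 + 36288 = 36283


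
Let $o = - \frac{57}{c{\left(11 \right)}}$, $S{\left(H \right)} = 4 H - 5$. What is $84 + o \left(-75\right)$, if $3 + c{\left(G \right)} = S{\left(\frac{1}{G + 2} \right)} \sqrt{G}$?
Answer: $\frac{1095573}{7882} - \frac{678015 \sqrt{11}}{7882} \approx -146.3$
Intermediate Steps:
$S{\left(H \right)} = -5 + 4 H$
$c{\left(G \right)} = -3 + \sqrt{G} \left(-5 + \frac{4}{2 + G}\right)$ ($c{\left(G \right)} = -3 + \left(-5 + \frac{4}{G + 2}\right) \sqrt{G} = -3 + \left(-5 + \frac{4}{2 + G}\right) \sqrt{G} = -3 + \sqrt{G} \left(-5 + \frac{4}{2 + G}\right)$)
$o = - \frac{57}{-3 - \frac{61 \sqrt{11}}{13}}$ ($o = - \frac{57}{\frac{1}{2 + 11} \left(-6 - 33 + \sqrt{11} \left(-6 - 55\right)\right)} = - \frac{57}{\frac{1}{13} \left(-6 - 33 + \sqrt{11} \left(-6 - 55\right)\right)} = - \frac{57}{\frac{1}{13} \left(-6 - 33 + \sqrt{11} \left(-61\right)\right)} = - \frac{57}{\frac{1}{13} \left(-6 - 33 - 61 \sqrt{11}\right)} = - \frac{57}{\frac{1}{13} \left(-39 - 61 \sqrt{11}\right)} = - \frac{57}{-3 - \frac{61 \sqrt{11}}{13}} \approx 3.0707$)
$84 + o \left(-75\right) = 84 + \left(- \frac{28899}{39410} + \frac{45201 \sqrt{11}}{39410}\right) \left(-75\right) = 84 + \left(\frac{433485}{7882} - \frac{678015 \sqrt{11}}{7882}\right) = \frac{1095573}{7882} - \frac{678015 \sqrt{11}}{7882}$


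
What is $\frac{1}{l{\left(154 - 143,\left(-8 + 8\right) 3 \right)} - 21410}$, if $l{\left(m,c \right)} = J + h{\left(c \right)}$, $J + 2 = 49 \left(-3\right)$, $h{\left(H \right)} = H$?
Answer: $- \frac{1}{21559} \approx -4.6384 \cdot 10^{-5}$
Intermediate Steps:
$J = -149$ ($J = -2 + 49 \left(-3\right) = -2 - 147 = -149$)
$l{\left(m,c \right)} = -149 + c$
$\frac{1}{l{\left(154 - 143,\left(-8 + 8\right) 3 \right)} - 21410} = \frac{1}{\left(-149 + \left(-8 + 8\right) 3\right) - 21410} = \frac{1}{\left(-149 + 0 \cdot 3\right) - 21410} = \frac{1}{\left(-149 + 0\right) - 21410} = \frac{1}{-149 - 21410} = \frac{1}{-21559} = - \frac{1}{21559}$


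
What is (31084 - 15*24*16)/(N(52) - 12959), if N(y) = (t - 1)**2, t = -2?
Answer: -12662/6475 ≈ -1.9555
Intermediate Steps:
N(y) = 9 (N(y) = (-2 - 1)**2 = (-3)**2 = 9)
(31084 - 15*24*16)/(N(52) - 12959) = (31084 - 15*24*16)/(9 - 12959) = (31084 - 360*16)/(-12950) = (31084 - 5760)*(-1/12950) = 25324*(-1/12950) = -12662/6475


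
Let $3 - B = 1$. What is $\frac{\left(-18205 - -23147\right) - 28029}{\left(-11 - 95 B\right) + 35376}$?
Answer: $- \frac{23087}{35175} \approx -0.65635$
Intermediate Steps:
$B = 2$ ($B = 3 - 1 = 2$)
$\frac{\left(-18205 - -23147\right) - 28029}{\left(-11 - 95 B\right) + 35376} = \frac{\left(-18205 - -23147\right) - 28029}{\left(-11 - 190\right) + 35376} = \frac{\left(-18205 + 23147\right) - 28029}{\left(-11 - 190\right) + 35376} = \frac{4942 - 28029}{-201 + 35376} = - \frac{23087}{35175}$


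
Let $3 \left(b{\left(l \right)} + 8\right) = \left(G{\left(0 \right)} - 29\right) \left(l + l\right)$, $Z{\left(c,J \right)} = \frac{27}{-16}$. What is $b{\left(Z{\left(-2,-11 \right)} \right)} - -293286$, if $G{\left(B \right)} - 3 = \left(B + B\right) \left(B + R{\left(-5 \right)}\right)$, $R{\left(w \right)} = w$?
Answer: $\frac{1173229}{4} \approx 2.9331 \cdot 10^{5}$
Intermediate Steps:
$Z{\left(c,J \right)} = - \frac{27}{16}$ ($Z{\left(c,J \right)} = 27 \left(- \frac{1}{16}\right) = - \frac{27}{16}$)
$G{\left(B \right)} = 3 + 2 B \left(-5 + B\right)$ ($G{\left(B \right)} = 3 + \left(B + B\right) \left(B - 5\right) = 3 + 2 B \left(-5 + B\right)$)
$b{\left(l \right)} = -8 - \frac{52 l}{3}$ ($b{\left(l \right)} = -8 + \frac{\left(\left(3 - 0 + 2 \cdot 0^{2}\right) - 29\right) \left(l + l\right)}{3} = -8 + \frac{\left(\left(3 + 0 + 2 \cdot 0\right) - 29\right) 2 l}{3} = -8 + \frac{\left(\left(3 + 0 + 0\right) - 29\right) 2 l}{3} = -8 + \frac{\left(3 - 29\right) 2 l}{3} = -8 + \frac{\left(-26\right) 2 l}{3} = -8 + \frac{\left(-52\right) l}{3} = -8 - \frac{52 l}{3}$)
$b{\left(Z{\left(-2,-11 \right)} \right)} - -293286 = \left(-8 - - \frac{117}{4}\right) - -293286 = \left(-8 + \frac{117}{4}\right) + 293286 = \frac{85}{4} + 293286 = \frac{1173229}{4}$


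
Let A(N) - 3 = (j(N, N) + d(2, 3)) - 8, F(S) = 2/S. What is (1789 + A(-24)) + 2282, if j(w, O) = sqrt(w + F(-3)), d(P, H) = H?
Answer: 4069 + I*sqrt(222)/3 ≈ 4069.0 + 4.9666*I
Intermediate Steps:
j(w, O) = sqrt(-2/3 + w) (j(w, O) = sqrt(w + 2/(-3)) = sqrt(w + 2*(-1/3)) = sqrt(w - 2/3) = sqrt(-2/3 + w))
A(N) = -2 + sqrt(-6 + 9*N)/3 (A(N) = 3 + ((sqrt(-6 + 9*N)/3 + 3) - 8) = 3 + ((3 + sqrt(-6 + 9*N)/3) - 8) = 3 + (-5 + sqrt(-6 + 9*N)/3) = -2 + sqrt(-6 + 9*N)/3)
(1789 + A(-24)) + 2282 = (1789 + (-2 + sqrt(-6 + 9*(-24))/3)) + 2282 = (1789 + (-2 + sqrt(-6 - 216)/3)) + 2282 = (1789 + (-2 + sqrt(-222)/3)) + 2282 = (1789 + (-2 + (I*sqrt(222))/3)) + 2282 = (1789 + (-2 + I*sqrt(222)/3)) + 2282 = (1787 + I*sqrt(222)/3) + 2282 = 4069 + I*sqrt(222)/3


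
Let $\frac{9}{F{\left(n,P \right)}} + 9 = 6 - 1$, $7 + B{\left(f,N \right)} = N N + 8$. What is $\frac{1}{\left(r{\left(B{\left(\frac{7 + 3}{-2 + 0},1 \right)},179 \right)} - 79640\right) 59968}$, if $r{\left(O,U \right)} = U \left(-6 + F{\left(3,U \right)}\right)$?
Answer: $- \frac{1}{4864409264} \approx -2.0557 \cdot 10^{-10}$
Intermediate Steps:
$B{\left(f,N \right)} = 1 + N^{2}$ ($B{\left(f,N \right)} = -7 + \left(N N + 8\right) = -7 + \left(N^{2} + 8\right) = -7 + \left(8 + N^{2}\right) = 1 + N^{2}$)
$F{\left(n,P \right)} = - \frac{9}{4}$ ($F{\left(n,P \right)} = \frac{9}{-9 + \left(6 - 1\right)} = \frac{9}{-9 + 5} = \frac{9}{-4} = 9 \left(- \frac{1}{4}\right) = - \frac{9}{4}$)
$r{\left(O,U \right)} = - \frac{33 U}{4}$ ($r{\left(O,U \right)} = U \left(-6 - \frac{9}{4}\right) = U \left(- \frac{33}{4}\right) = - \frac{33 U}{4}$)
$\frac{1}{\left(r{\left(B{\left(\frac{7 + 3}{-2 + 0},1 \right)},179 \right)} - 79640\right) 59968} = \frac{1}{\left(\left(- \frac{33}{4}\right) 179 - 79640\right) 59968} = \frac{1}{- \frac{5907}{4} - 79640} \cdot \frac{1}{59968} = \frac{1}{- \frac{324467}{4}} \cdot \frac{1}{59968} = \left(- \frac{4}{324467}\right) \frac{1}{59968} = - \frac{1}{4864409264}$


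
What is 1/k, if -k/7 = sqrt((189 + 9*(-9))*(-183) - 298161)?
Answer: I*sqrt(157)/49455 ≈ 0.00025336*I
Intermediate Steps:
k = -315*I*sqrt(157) (k = -7*sqrt((189 + 9*(-9))*(-183) - 298161) = -7*sqrt((189 - 81)*(-183) - 298161) = -7*sqrt(108*(-183) - 298161) = -7*sqrt(-19764 - 298161) = -315*I*sqrt(157) ≈ -3946.9*I)
1/k = 1/(-315*I*sqrt(157)) = I*sqrt(157)/49455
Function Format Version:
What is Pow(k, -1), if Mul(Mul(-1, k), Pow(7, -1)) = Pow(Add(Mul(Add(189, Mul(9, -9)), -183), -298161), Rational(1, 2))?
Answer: Mul(Rational(1, 49455), I, Pow(157, Rational(1, 2))) ≈ Mul(0.00025336, I)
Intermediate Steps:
k = Mul(-315, I, Pow(157, Rational(1, 2))) (k = Mul(-7, Pow(Add(Mul(Add(189, Mul(9, -9)), -183), -298161), Rational(1, 2))) = Mul(-7, Pow(Add(Mul(Add(189, -81), -183), -298161), Rational(1, 2))) = Mul(-7, Pow(Add(Mul(108, -183), -298161), Rational(1, 2))) = Mul(-7, Pow(Add(-19764, -298161), Rational(1, 2))) = Mul(-7, Pow(-317925, Rational(1, 2))) = Mul(-7, Mul(45, I, Pow(157, Rational(1, 2)))) = Mul(-315, I, Pow(157, Rational(1, 2))) ≈ Mul(-3946.9, I))
Pow(k, -1) = Pow(Mul(-315, I, Pow(157, Rational(1, 2))), -1) = Mul(Rational(1, 49455), I, Pow(157, Rational(1, 2)))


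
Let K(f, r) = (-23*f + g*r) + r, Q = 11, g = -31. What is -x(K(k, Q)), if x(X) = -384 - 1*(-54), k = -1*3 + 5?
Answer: 330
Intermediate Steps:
k = 2 (k = -3 + 5 = 2)
K(f, r) = -30*r - 23*f (K(f, r) = (-23*f - 31*r) + r = (-31*r - 23*f) + r = -30*r - 23*f)
x(X) = -330 (x(X) = -384 + 54 = -330)
-x(K(k, Q)) = -1*(-330) = 330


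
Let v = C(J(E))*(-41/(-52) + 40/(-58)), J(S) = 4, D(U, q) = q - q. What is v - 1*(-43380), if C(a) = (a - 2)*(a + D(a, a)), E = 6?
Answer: 16354558/377 ≈ 43381.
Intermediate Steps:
D(U, q) = 0
C(a) = a*(-2 + a) (C(a) = (a - 2)*(a + 0) = (-2 + a)*a = a*(-2 + a))
v = 298/377 (v = (4*(-2 + 4))*(-41/(-52) + 40/(-58)) = (4*2)*(-41*(-1/52) + 40*(-1/58)) = 8*(41/52 - 20/29) = 8*(149/1508) = 298/377 ≈ 0.79045)
v - 1*(-43380) = 298/377 - 1*(-43380) = 298/377 + 43380 = 16354558/377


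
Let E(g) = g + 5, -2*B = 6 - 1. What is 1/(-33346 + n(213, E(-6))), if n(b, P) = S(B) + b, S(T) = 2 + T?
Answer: -2/66267 ≈ -3.0181e-5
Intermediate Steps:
B = -5/2 (B = -(6 - 1)/2 = -1/2*5 = -5/2 ≈ -2.5000)
E(g) = 5 + g
n(b, P) = -1/2 + b (n(b, P) = (2 - 5/2) + b = -1/2 + b)
1/(-33346 + n(213, E(-6))) = 1/(-33346 + (-1/2 + 213)) = 1/(-33346 + 425/2) = 1/(-66267/2) = -2/66267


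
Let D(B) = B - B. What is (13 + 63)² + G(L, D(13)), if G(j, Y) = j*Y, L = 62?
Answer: 5776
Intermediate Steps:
D(B) = 0
G(j, Y) = Y*j
(13 + 63)² + G(L, D(13)) = (13 + 63)² + 0*62 = 76² + 0 = 5776 + 0 = 5776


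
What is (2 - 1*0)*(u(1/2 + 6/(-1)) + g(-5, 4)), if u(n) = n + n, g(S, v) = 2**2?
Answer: -14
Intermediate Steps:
g(S, v) = 4
u(n) = 2*n
(2 - 1*0)*(u(1/2 + 6/(-1)) + g(-5, 4)) = (2 - 1*0)*(2*(1/2 + 6/(-1)) + 4) = (2 + 0)*(2*(1*(1/2) + 6*(-1)) + 4) = 2*(2*(1/2 - 6) + 4) = 2*(2*(-11/2) + 4) = 2*(-11 + 4) = 2*(-7) = -14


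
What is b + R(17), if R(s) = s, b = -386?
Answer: -369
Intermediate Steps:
b + R(17) = -386 + 17 = -369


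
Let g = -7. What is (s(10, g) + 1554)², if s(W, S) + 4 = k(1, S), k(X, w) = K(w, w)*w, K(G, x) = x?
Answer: 2556801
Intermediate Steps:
k(X, w) = w² (k(X, w) = w*w = w²)
s(W, S) = -4 + S²
(s(10, g) + 1554)² = ((-4 + (-7)²) + 1554)² = ((-4 + 49) + 1554)² = (45 + 1554)² = 1599² = 2556801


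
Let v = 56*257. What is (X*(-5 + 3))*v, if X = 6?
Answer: -172704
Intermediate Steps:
v = 14392
(X*(-5 + 3))*v = (6*(-5 + 3))*14392 = (6*(-2))*14392 = -12*14392 = -172704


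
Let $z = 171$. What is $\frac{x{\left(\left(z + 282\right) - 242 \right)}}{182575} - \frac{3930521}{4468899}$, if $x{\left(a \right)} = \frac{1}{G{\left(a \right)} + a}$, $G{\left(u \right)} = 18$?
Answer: $- \frac{164333801121776}{186843214797825} \approx -0.87953$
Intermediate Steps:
$x{\left(a \right)} = \frac{1}{18 + a}$
$\frac{x{\left(\left(z + 282\right) - 242 \right)}}{182575} - \frac{3930521}{4468899} = \frac{1}{\left(18 + \left(\left(171 + 282\right) - 242\right)\right) 182575} - \frac{3930521}{4468899} = \frac{1}{18 + \left(453 - 242\right)} \frac{1}{182575} - \frac{3930521}{4468899} = \frac{1}{18 + 211} \cdot \frac{1}{182575} - \frac{3930521}{4468899} = \frac{1}{229} \cdot \frac{1}{182575} - \frac{3930521}{4468899} = \frac{1}{41809675} - \frac{3930521}{4468899} = - \frac{164333801121776}{186843214797825}$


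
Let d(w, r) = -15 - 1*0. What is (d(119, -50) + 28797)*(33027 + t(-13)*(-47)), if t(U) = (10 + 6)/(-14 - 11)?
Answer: 23786221914/25 ≈ 9.5145e+8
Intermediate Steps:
d(w, r) = -15 (d(w, r) = -15 + 0 = -15)
t(U) = -16/25 (t(U) = 16/(-25) = 16*(-1/25) = -16/25)
(d(119, -50) + 28797)*(33027 + t(-13)*(-47)) = (-15 + 28797)*(33027 - 16/25*(-47)) = 28782*(33027 + 752/25) = 28782*(826427/25) = 23786221914/25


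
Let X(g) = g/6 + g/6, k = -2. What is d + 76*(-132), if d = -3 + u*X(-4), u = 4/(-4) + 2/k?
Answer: -30097/3 ≈ -10032.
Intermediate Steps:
X(g) = g/3 (X(g) = g*(⅙) + g*(⅙) = g/6 + g/6 = g/3)
u = -2 (u = 4/(-4) + 2/(-2) = 4*(-¼) + 2*(-½) = -1 - 1 = -2)
d = -⅓ (d = -3 - 2*(-4)/3 = -3 - 2*(-4/3) = -3 + 8/3 = -⅓ ≈ -0.33333)
d + 76*(-132) = -⅓ + 76*(-132) = -⅓ - 10032 = -30097/3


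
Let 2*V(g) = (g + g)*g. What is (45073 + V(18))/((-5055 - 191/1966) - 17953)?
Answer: -89250502/45233919 ≈ -1.9731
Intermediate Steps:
V(g) = g² (V(g) = ((g + g)*g)/2 = ((2*g)*g)/2 = (2*g²)/2 = g²)
(45073 + V(18))/((-5055 - 191/1966) - 17953) = (45073 + 18²)/((-5055 - 191/1966) - 17953) = (45073 + 324)/((-5055 - 191*1/1966) - 17953) = 45397/((-5055 - 191/1966) - 17953) = 45397/(-9938321/1966 - 17953) = 45397/(-45233919/1966) = 45397*(-1966/45233919) = -89250502/45233919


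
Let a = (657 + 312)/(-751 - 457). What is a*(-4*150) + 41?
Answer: 78866/151 ≈ 522.29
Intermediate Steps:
a = -969/1208 (a = 969/(-1208) = 969*(-1/1208) = -969/1208 ≈ -0.80215)
a*(-4*150) + 41 = -(-969)*150/302 + 41 = -969/1208*(-600) + 41 = 72675/151 + 41 = 78866/151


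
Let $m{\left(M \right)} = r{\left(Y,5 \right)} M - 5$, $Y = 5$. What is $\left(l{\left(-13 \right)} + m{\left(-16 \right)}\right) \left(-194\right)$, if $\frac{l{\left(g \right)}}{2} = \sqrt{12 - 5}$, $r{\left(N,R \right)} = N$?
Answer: $16490 - 388 \sqrt{7} \approx 15463.0$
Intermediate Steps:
$m{\left(M \right)} = -5 + 5 M$ ($m{\left(M \right)} = 5 M - 5 = -5 + 5 M$)
$l{\left(g \right)} = 2 \sqrt{7}$ ($l{\left(g \right)} = 2 \sqrt{12 - 5} = 2 \sqrt{7}$)
$\left(l{\left(-13 \right)} + m{\left(-16 \right)}\right) \left(-194\right) = \left(2 \sqrt{7} + \left(-5 + 5 \left(-16\right)\right)\right) \left(-194\right) = \left(2 \sqrt{7} - 85\right) \left(-194\right) = \left(-85 + 2 \sqrt{7}\right) \left(-194\right) = 16490 - 388 \sqrt{7}$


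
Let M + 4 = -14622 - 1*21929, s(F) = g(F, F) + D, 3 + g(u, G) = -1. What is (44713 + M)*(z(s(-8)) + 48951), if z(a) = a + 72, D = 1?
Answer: 399905160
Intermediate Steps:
g(u, G) = -4 (g(u, G) = -3 - 1 = -4)
s(F) = -3 (s(F) = -4 + 1 = -3)
M = -36555 (M = -4 + (-14622 - 1*21929) = -4 + (-14622 - 21929) = -4 - 36551 = -36555)
z(a) = 72 + a
(44713 + M)*(z(s(-8)) + 48951) = (44713 - 36555)*((72 - 3) + 48951) = 8158*(69 + 48951) = 8158*49020 = 399905160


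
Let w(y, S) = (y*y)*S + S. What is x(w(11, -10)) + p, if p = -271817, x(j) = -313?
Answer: -272130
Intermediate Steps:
w(y, S) = S + S*y**2 (w(y, S) = y**2*S + S = S*y**2 + S = S + S*y**2)
x(w(11, -10)) + p = -313 - 271817 = -272130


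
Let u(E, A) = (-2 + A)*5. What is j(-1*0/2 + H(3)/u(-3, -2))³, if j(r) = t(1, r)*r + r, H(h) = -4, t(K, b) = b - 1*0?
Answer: 216/15625 ≈ 0.013824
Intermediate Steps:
u(E, A) = -10 + 5*A
t(K, b) = b (t(K, b) = b + 0 = b)
j(r) = r + r² (j(r) = r*r + r = r² + r = r + r²)
j(-1*0/2 + H(3)/u(-3, -2))³ = ((-1*0/2 - 4/(-10 + 5*(-2)))*(1 + (-1*0/2 - 4/(-10 + 5*(-2)))))³ = ((0*(½) - 4/(-10 - 10))*(1 + (0*(½) - 4/(-10 - 10))))³ = ((0 - 4/(-20))*(1 + (0 - 4/(-20))))³ = ((0 - 4*(-1/20))*(1 + (0 - 4*(-1/20))))³ = ((0 + ⅕)*(1 + (0 + ⅕)))³ = ((1 + ⅕)/5)³ = ((⅕)*(6/5))³ = (6/25)³ = 216/15625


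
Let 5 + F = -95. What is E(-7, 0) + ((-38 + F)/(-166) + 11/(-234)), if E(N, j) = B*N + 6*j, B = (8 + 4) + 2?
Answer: -1888123/19422 ≈ -97.216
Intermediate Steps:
F = -100 (F = -5 - 95 = -100)
B = 14 (B = 12 + 2 = 14)
E(N, j) = 6*j + 14*N (E(N, j) = 14*N + 6*j = 6*j + 14*N)
E(-7, 0) + ((-38 + F)/(-166) + 11/(-234)) = (6*0 + 14*(-7)) + ((-38 - 100)/(-166) + 11/(-234)) = (0 - 98) + (-138*(-1/166) + 11*(-1/234)) = -98 + (69/83 - 11/234) = -98 + 15233/19422 = -1888123/19422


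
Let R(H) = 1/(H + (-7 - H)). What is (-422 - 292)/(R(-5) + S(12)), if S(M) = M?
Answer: -4998/83 ≈ -60.217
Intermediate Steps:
R(H) = -1/7 (R(H) = 1/(-7) = -1/7)
(-422 - 292)/(R(-5) + S(12)) = (-422 - 292)/(-1/7 + 12) = -714/83/7 = -714*7/83 = -4998/83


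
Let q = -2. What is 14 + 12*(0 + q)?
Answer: -10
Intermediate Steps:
14 + 12*(0 + q) = 14 + 12*(0 - 2) = 14 + 12*(-2) = 14 - 24 = -10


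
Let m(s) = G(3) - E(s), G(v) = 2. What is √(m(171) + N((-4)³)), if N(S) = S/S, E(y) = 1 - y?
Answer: √173 ≈ 13.153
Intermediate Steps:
m(s) = 1 + s (m(s) = 2 - (1 - s) = 2 + (-1 + s) = 1 + s)
N(S) = 1
√(m(171) + N((-4)³)) = √((1 + 171) + 1) = √(172 + 1) = √173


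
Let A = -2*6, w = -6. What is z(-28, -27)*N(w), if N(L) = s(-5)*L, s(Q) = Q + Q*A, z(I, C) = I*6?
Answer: 55440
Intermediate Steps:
A = -12
z(I, C) = 6*I
s(Q) = -11*Q (s(Q) = Q + Q*(-12) = Q - 12*Q = -11*Q)
N(L) = 55*L (N(L) = (-11*(-5))*L = 55*L)
z(-28, -27)*N(w) = (6*(-28))*(55*(-6)) = -168*(-330) = 55440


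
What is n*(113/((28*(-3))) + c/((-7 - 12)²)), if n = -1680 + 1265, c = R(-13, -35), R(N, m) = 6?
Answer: 16719935/30324 ≈ 551.38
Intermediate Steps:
c = 6
n = -415
n*(113/((28*(-3))) + c/((-7 - 12)²)) = -415*(113/((28*(-3))) + 6/((-7 - 12)²)) = -415*(113/(-84) + 6/((-19)²)) = -415*(113*(-1/84) + 6/361) = -415*(-113/84 + 6*(1/361)) = -415*(-113/84 + 6/361) = -415*(-40289/30324) = 16719935/30324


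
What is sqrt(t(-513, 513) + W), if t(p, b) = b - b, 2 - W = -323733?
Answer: sqrt(323735) ≈ 568.98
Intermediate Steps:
W = 323735 (W = 2 - 1*(-323733) = 2 + 323733 = 323735)
t(p, b) = 0
sqrt(t(-513, 513) + W) = sqrt(0 + 323735) = sqrt(323735)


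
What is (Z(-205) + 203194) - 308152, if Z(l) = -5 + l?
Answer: -105168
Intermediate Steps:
(Z(-205) + 203194) - 308152 = ((-5 - 205) + 203194) - 308152 = (-210 + 203194) - 308152 = 202984 - 308152 = -105168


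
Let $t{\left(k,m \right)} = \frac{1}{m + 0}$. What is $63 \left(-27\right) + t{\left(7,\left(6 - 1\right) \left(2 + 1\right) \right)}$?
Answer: $- \frac{25514}{15} \approx -1700.9$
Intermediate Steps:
$t{\left(k,m \right)} = \frac{1}{m}$
$63 \left(-27\right) + t{\left(7,\left(6 - 1\right) \left(2 + 1\right) \right)} = 63 \left(-27\right) + \frac{1}{\left(6 - 1\right) \left(2 + 1\right)} = -1701 + \frac{1}{5 \cdot 3} = -1701 + \frac{1}{15} = - \frac{25514}{15}$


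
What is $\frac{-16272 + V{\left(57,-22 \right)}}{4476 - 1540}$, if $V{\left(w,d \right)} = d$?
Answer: $- \frac{8147}{1468} \approx -5.5497$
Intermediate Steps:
$\frac{-16272 + V{\left(57,-22 \right)}}{4476 - 1540} = \frac{-16272 - 22}{4476 - 1540} = - \frac{16294}{2936} = \left(-16294\right) \frac{1}{2936} = - \frac{8147}{1468}$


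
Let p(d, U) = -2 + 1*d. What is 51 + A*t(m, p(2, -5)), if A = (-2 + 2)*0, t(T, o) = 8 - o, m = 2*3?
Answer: 51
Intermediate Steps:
p(d, U) = -2 + d
m = 6
A = 0 (A = 0*0 = 0)
51 + A*t(m, p(2, -5)) = 51 + 0*(8 - (-2 + 2)) = 51 + 0*(8 - 1*0) = 51 + 0*(8 + 0) = 51 + 0*8 = 51 + 0 = 51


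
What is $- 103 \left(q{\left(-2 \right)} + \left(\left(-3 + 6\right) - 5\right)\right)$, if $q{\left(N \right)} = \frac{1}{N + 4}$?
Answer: $\frac{309}{2} \approx 154.5$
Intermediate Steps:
$q{\left(N \right)} = \frac{1}{4 + N}$
$- 103 \left(q{\left(-2 \right)} + \left(\left(-3 + 6\right) - 5\right)\right) = - 103 \left(\frac{1}{4 - 2} + \left(\left(-3 + 6\right) - 5\right)\right) = - 103 \left(\frac{1}{2} + \left(3 - 5\right)\right) = - 103 \left(\frac{1}{2} - 2\right) = \left(-103\right) \left(- \frac{3}{2}\right) = \frac{309}{2}$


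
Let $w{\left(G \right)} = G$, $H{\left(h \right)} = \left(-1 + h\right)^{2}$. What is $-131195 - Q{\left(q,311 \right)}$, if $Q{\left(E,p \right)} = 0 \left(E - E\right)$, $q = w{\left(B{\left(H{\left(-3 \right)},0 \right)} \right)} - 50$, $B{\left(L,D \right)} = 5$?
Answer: $-131195$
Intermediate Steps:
$q = -45$ ($q = 5 - 50 = -45$)
$Q{\left(E,p \right)} = 0$ ($Q{\left(E,p \right)} = 0 \cdot 0 = 0$)
$-131195 - Q{\left(q,311 \right)} = -131195 - 0 = -131195 + 0 = -131195$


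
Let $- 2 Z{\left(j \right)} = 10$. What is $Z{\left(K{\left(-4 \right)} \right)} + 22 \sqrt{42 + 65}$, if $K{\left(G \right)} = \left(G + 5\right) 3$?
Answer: $-5 + 22 \sqrt{107} \approx 222.57$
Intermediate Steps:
$K{\left(G \right)} = 15 + 3 G$ ($K{\left(G \right)} = \left(5 + G\right) 3 = 15 + 3 G$)
$Z{\left(j \right)} = -5$ ($Z{\left(j \right)} = \left(- \frac{1}{2}\right) 10 = -5$)
$Z{\left(K{\left(-4 \right)} \right)} + 22 \sqrt{42 + 65} = -5 + 22 \sqrt{42 + 65} = -5 + 22 \sqrt{107}$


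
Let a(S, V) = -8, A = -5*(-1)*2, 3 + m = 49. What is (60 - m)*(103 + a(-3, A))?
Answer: 1330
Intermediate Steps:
m = 46 (m = -3 + 49 = 46)
A = 10 (A = 5*2 = 10)
(60 - m)*(103 + a(-3, A)) = (60 - 1*46)*(103 - 8) = (60 - 46)*95 = 14*95 = 1330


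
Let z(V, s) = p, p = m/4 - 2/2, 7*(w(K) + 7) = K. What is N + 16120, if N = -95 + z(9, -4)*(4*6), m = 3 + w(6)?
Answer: 111875/7 ≈ 15982.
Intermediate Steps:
w(K) = -7 + K/7
m = -22/7 (m = 3 + (-7 + (⅐)*6) = 3 + (-7 + 6/7) = 3 - 43/7 = -22/7 ≈ -3.1429)
p = -25/14 (p = -22/7/4 - 2/2 = -22/7*¼ - 2*½ = -11/14 - 1 = -25/14 ≈ -1.7857)
z(V, s) = -25/14
N = -965/7 (N = -95 - 50*6/7 = -95 - 25/14*24 = -95 - 300/7 = -965/7 ≈ -137.86)
N + 16120 = -965/7 + 16120 = 111875/7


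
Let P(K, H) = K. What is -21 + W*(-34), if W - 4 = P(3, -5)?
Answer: -259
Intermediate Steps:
W = 7 (W = 4 + 3 = 7)
-21 + W*(-34) = -21 + 7*(-34) = -21 - 238 = -259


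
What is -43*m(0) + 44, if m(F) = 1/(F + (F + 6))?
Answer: 221/6 ≈ 36.833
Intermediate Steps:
m(F) = 1/(6 + 2*F) (m(F) = 1/(F + (6 + F)) = 1/(6 + 2*F))
-43*m(0) + 44 = -43/(2*(3 + 0)) + 44 = -43/(2*3) + 44 = -43*⅙ + 44 = -43/6 + 44 = 221/6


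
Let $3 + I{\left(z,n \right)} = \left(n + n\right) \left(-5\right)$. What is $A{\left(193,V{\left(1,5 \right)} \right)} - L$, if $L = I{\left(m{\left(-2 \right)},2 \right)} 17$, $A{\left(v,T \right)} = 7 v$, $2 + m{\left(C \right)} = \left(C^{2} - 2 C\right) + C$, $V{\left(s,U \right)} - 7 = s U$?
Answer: $1742$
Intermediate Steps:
$V{\left(s,U \right)} = 7 + U s$ ($V{\left(s,U \right)} = 7 + s U = 7 + U s$)
$m{\left(C \right)} = -2 + C^{2} - C$ ($m{\left(C \right)} = -2 + \left(\left(C^{2} - 2 C\right) + C\right) = -2 + \left(C^{2} - C\right) = -2 + C^{2} - C$)
$I{\left(z,n \right)} = -3 - 10 n$ ($I{\left(z,n \right)} = -3 + \left(n + n\right) \left(-5\right) = -3 + 2 n \left(-5\right) = -3 - 10 n$)
$L = -391$ ($L = \left(-3 - 20\right) 17 = \left(-23\right) 17 = -391$)
$A{\left(193,V{\left(1,5 \right)} \right)} - L = 7 \cdot 193 - -391 = 1351 + 391 = 1742$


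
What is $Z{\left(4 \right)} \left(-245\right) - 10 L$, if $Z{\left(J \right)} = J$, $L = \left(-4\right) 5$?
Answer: $-780$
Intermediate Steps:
$L = -20$
$Z{\left(4 \right)} \left(-245\right) - 10 L = 4 \left(-245\right) - -200 = -980 + 200 = -780$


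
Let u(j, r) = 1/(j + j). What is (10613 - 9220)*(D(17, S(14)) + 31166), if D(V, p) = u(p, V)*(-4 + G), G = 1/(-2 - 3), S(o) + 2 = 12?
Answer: 4341394547/100 ≈ 4.3414e+7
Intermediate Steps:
S(o) = 10 (S(o) = -2 + 12 = 10)
G = -1/5 (G = 1/(-5) = -1/5 ≈ -0.20000)
u(j, r) = 1/(2*j)
D(V, p) = -21/(10*p) (D(V, p) = (1/(2*p))*(-4 - 1/5) = (1/(2*p))*(-21/5) = -21/(10*p))
(10613 - 9220)*(D(17, S(14)) + 31166) = (10613 - 9220)*(-21/10/10 + 31166) = 1393*(-21/10*1/10 + 31166) = 1393*(-21/100 + 31166) = 1393*(3116579/100) = 4341394547/100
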